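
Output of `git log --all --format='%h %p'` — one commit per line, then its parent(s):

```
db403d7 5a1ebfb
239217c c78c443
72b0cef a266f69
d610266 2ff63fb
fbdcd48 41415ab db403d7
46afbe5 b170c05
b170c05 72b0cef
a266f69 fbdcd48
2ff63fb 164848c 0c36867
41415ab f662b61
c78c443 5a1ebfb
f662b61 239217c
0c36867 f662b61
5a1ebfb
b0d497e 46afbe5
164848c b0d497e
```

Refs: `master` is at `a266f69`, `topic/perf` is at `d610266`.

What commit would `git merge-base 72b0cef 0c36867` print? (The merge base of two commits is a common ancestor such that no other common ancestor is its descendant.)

f662b61

Ancestors of 72b0cef: {239217c, 41415ab, 5a1ebfb, 72b0cef, a266f69, c78c443, db403d7, f662b61, fbdcd48}.
Ancestors of 0c36867: {0c36867, 239217c, 5a1ebfb, c78c443, f662b61}.
Common ancestors: {239217c, 5a1ebfb, c78c443, f662b61}.
Among these, f662b61 is not an ancestor of any other common ancestor — it is the merge base.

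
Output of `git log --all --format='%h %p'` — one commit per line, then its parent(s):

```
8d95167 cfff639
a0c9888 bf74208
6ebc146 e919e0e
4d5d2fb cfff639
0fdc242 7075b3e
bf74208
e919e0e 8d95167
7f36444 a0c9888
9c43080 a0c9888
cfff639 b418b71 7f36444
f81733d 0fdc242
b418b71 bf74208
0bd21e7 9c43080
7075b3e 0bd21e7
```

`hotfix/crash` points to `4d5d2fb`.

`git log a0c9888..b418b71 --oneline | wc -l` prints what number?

1

Reachable from b418b71: {b418b71, bf74208}.
Reachable from a0c9888: {a0c9888, bf74208}.
In b418b71's history but not a0c9888's: {b418b71} — 1 commit.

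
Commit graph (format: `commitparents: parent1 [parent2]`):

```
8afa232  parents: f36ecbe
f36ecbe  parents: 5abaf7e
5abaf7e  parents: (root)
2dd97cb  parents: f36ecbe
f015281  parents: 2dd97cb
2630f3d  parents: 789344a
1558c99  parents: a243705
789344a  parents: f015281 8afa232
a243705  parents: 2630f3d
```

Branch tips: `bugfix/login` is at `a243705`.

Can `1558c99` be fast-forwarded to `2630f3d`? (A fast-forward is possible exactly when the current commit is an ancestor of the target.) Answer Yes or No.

No

A fast-forward from 1558c99 to 2630f3d is possible iff 1558c99 is an ancestor of 2630f3d.
Ancestors of 2630f3d: {2630f3d, 2dd97cb, 5abaf7e, 789344a, 8afa232, f015281, f36ecbe}.
1558c99 is not among them, so fast-forward is not possible.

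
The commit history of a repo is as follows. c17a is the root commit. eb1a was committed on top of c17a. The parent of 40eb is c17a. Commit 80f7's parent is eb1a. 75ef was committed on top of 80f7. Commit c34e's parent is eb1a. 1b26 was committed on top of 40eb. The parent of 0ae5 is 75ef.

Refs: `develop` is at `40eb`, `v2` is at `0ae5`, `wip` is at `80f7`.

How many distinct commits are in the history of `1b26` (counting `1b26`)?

3

Walking parent pointers from 1b26: reachable set = {1b26, 40eb, c17a}.
That is 3 commits.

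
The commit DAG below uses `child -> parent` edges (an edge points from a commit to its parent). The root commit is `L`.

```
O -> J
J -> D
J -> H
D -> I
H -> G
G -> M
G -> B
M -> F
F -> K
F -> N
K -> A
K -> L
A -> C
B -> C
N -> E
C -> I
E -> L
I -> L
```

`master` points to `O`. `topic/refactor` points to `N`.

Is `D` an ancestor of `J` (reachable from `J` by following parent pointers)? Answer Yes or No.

Yes

Ancestors of J (commits reachable by following parents): {A, B, C, D, E, F, G, H, I, J, K, L, M, N}.
D is in that set, so it is an ancestor of J.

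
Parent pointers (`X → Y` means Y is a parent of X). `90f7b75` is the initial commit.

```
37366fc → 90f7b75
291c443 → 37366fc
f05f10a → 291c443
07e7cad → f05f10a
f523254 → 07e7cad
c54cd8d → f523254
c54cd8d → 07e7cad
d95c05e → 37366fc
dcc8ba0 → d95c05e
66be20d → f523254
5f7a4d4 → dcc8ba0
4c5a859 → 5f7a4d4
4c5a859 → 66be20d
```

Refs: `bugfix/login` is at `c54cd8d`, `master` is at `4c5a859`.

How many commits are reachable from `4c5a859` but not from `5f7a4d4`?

6

Reachable from 4c5a859: {07e7cad, 291c443, 37366fc, 4c5a859, 5f7a4d4, 66be20d, 90f7b75, d95c05e, dcc8ba0, f05f10a, f523254}.
Reachable from 5f7a4d4: {37366fc, 5f7a4d4, 90f7b75, d95c05e, dcc8ba0}.
In 4c5a859's history but not 5f7a4d4's: {07e7cad, 291c443, 4c5a859, 66be20d, f05f10a, f523254} — 6 commits.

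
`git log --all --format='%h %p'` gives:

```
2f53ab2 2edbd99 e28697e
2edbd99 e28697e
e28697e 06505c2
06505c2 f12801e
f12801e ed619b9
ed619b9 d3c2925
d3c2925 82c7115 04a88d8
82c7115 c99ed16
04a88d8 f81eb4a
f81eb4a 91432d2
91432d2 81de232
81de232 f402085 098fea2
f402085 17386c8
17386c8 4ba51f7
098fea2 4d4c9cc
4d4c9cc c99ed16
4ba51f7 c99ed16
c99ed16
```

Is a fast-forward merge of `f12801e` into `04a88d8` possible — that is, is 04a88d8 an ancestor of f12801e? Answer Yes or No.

A fast-forward from 04a88d8 to f12801e is possible iff 04a88d8 is an ancestor of f12801e.
Ancestors of f12801e: {04a88d8, 098fea2, 17386c8, 4ba51f7, 4d4c9cc, 81de232, 82c7115, 91432d2, c99ed16, d3c2925, ed619b9, f12801e, f402085, f81eb4a}.
04a88d8 is among them, so fast-forward is possible.

Yes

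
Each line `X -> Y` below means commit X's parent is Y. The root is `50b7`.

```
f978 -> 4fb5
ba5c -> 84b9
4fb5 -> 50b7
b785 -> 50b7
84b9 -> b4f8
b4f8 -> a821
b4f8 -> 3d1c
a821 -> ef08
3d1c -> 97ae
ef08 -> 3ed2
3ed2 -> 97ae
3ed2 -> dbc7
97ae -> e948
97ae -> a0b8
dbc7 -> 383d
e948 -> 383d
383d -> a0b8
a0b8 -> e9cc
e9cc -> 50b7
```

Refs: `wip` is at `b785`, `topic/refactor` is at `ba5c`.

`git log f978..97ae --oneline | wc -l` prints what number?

Reachable from 97ae: {383d, 50b7, 97ae, a0b8, e948, e9cc}.
Reachable from f978: {4fb5, 50b7, f978}.
In 97ae's history but not f978's: {383d, 97ae, a0b8, e948, e9cc} — 5 commits.

5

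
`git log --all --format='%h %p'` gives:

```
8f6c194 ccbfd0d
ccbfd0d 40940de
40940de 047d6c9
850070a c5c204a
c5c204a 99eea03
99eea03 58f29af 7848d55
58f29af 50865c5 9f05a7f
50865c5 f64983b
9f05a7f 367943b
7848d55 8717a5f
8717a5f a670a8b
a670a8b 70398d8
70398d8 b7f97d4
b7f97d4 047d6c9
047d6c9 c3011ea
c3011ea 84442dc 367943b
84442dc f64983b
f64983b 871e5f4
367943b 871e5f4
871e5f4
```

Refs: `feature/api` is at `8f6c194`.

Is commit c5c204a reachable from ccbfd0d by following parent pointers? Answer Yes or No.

No

Ancestors of ccbfd0d: {047d6c9, 367943b, 40940de, 84442dc, 871e5f4, c3011ea, ccbfd0d, f64983b}.
c5c204a is not in that set, so it is not an ancestor of ccbfd0d.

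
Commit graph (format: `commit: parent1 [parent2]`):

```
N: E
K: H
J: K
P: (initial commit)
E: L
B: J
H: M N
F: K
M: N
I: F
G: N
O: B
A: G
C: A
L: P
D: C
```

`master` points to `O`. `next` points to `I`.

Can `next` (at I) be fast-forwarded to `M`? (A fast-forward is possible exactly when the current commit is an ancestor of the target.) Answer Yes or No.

A fast-forward from I to M is possible iff I is an ancestor of M.
Ancestors of M: {E, L, M, N, P}.
I is not among them, so fast-forward is not possible.

No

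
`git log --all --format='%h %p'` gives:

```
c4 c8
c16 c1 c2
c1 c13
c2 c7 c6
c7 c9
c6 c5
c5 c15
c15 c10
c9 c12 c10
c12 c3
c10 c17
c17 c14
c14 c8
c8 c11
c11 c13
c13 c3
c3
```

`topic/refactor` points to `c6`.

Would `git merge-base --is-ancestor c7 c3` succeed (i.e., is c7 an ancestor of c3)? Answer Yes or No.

Ancestors of c3: {c3}.
c7 is not in that set, so it is not an ancestor of c3.

No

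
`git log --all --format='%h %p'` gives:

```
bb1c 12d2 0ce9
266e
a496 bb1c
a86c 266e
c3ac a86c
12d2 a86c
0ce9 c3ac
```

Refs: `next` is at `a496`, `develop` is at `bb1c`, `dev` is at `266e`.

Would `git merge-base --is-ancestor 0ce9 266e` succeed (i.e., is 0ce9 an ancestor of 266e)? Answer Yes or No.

No

Ancestors of 266e: {266e}.
0ce9 is not in that set, so it is not an ancestor of 266e.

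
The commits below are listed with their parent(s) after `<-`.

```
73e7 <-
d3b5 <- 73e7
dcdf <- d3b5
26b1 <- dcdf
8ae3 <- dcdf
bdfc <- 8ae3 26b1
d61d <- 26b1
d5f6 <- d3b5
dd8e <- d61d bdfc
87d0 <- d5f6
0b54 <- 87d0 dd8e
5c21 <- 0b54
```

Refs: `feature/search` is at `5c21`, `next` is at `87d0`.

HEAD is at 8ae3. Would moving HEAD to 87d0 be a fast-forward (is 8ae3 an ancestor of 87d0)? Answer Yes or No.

A fast-forward from 8ae3 to 87d0 is possible iff 8ae3 is an ancestor of 87d0.
Ancestors of 87d0: {73e7, 87d0, d3b5, d5f6}.
8ae3 is not among them, so fast-forward is not possible.

No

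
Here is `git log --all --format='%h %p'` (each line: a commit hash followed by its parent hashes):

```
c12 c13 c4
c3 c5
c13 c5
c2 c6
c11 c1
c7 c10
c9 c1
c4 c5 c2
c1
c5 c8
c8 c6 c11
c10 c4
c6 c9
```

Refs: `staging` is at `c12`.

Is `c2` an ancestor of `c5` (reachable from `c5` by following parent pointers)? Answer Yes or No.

No

Ancestors of c5: {c1, c11, c5, c6, c8, c9}.
c2 is not in that set, so it is not an ancestor of c5.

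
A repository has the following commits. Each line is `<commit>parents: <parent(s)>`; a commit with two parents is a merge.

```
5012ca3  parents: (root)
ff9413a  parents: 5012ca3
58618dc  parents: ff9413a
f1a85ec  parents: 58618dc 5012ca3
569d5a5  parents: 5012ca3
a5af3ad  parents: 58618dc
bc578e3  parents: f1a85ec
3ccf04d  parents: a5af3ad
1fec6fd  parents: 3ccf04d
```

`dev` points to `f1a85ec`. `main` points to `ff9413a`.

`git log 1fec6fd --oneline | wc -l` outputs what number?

Walking parent pointers from 1fec6fd: reachable set = {1fec6fd, 3ccf04d, 5012ca3, 58618dc, a5af3ad, ff9413a}.
That is 6 commits.

6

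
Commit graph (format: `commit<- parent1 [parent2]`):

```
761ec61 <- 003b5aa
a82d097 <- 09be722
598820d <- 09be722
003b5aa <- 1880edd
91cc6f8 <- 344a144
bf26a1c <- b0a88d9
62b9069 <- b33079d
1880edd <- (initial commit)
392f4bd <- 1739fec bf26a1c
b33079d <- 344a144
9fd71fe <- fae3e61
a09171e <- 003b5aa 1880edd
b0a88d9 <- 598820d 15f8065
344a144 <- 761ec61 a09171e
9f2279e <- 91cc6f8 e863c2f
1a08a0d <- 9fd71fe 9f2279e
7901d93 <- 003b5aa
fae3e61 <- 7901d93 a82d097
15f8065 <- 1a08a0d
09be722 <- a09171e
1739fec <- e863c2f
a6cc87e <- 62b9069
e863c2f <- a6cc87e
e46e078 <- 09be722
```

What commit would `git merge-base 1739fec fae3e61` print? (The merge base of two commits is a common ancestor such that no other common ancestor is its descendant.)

Ancestors of 1739fec: {003b5aa, 1739fec, 1880edd, 344a144, 62b9069, 761ec61, a09171e, a6cc87e, b33079d, e863c2f}.
Ancestors of fae3e61: {003b5aa, 09be722, 1880edd, 7901d93, a09171e, a82d097, fae3e61}.
Common ancestors: {003b5aa, 1880edd, a09171e}.
Among these, a09171e is not an ancestor of any other common ancestor — it is the merge base.

a09171e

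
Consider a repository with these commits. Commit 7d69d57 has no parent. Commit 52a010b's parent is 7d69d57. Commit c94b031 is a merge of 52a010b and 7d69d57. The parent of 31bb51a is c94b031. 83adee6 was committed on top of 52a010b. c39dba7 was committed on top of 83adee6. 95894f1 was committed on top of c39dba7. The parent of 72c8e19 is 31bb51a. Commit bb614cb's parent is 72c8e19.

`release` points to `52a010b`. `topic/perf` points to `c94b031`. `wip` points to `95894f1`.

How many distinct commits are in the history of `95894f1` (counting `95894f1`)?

5

Walking parent pointers from 95894f1: reachable set = {52a010b, 7d69d57, 83adee6, 95894f1, c39dba7}.
That is 5 commits.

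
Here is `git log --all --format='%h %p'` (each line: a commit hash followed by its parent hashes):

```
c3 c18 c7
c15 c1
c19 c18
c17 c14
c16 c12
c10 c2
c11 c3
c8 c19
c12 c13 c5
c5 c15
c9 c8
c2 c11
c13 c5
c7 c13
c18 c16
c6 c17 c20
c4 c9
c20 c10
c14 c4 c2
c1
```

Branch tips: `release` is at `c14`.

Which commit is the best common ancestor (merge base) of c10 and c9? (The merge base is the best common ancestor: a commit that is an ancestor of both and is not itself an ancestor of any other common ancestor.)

Ancestors of c10: {c1, c10, c11, c12, c13, c15, c16, c18, c2, c3, c5, c7}.
Ancestors of c9: {c1, c12, c13, c15, c16, c18, c19, c5, c8, c9}.
Common ancestors: {c1, c12, c13, c15, c16, c18, c5}.
Among these, c18 is not an ancestor of any other common ancestor — it is the merge base.

c18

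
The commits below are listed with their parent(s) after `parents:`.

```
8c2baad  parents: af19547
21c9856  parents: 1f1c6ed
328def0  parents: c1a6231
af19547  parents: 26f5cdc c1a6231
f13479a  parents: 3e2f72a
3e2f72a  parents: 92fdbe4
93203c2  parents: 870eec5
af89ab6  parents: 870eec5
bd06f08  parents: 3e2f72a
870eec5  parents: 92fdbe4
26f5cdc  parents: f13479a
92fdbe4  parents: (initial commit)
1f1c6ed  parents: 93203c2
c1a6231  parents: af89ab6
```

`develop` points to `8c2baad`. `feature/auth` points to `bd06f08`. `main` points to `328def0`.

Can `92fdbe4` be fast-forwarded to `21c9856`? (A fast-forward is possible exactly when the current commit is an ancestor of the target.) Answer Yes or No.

A fast-forward from 92fdbe4 to 21c9856 is possible iff 92fdbe4 is an ancestor of 21c9856.
Ancestors of 21c9856: {1f1c6ed, 21c9856, 870eec5, 92fdbe4, 93203c2}.
92fdbe4 is among them, so fast-forward is possible.

Yes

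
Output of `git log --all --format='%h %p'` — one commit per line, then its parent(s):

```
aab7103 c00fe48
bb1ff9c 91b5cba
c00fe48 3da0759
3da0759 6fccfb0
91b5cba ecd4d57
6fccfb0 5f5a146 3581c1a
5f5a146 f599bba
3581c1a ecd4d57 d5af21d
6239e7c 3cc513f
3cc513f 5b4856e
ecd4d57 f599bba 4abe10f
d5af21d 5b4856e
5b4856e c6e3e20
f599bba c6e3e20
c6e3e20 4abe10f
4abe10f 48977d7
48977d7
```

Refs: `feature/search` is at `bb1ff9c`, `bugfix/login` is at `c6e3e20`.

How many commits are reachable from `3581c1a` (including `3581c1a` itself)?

Walking parent pointers from 3581c1a: reachable set = {3581c1a, 48977d7, 4abe10f, 5b4856e, c6e3e20, d5af21d, ecd4d57, f599bba}.
That is 8 commits.

8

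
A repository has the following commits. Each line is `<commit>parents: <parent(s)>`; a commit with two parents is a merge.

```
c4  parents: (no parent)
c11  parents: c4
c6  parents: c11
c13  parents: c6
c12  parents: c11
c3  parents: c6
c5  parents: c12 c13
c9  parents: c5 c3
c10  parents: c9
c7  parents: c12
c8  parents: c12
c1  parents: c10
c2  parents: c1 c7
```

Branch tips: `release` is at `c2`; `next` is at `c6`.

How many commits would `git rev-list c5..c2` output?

6

Reachable from c2: {c1, c10, c11, c12, c13, c2, c3, c4, c5, c6, c7, c9}.
Reachable from c5: {c11, c12, c13, c4, c5, c6}.
In c2's history but not c5's: {c1, c10, c2, c3, c7, c9} — 6 commits.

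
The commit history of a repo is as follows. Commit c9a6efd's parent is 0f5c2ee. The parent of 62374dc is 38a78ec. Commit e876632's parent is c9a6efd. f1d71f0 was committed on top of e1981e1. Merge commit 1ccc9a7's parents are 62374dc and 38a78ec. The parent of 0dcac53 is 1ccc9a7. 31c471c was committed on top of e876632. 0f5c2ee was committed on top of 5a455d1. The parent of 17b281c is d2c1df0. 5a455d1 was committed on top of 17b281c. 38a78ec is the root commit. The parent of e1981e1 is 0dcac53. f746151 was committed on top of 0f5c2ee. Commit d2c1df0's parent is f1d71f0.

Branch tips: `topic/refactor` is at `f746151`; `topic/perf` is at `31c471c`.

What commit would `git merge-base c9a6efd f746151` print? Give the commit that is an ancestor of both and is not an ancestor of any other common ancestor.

Ancestors of c9a6efd: {0dcac53, 0f5c2ee, 17b281c, 1ccc9a7, 38a78ec, 5a455d1, 62374dc, c9a6efd, d2c1df0, e1981e1, f1d71f0}.
Ancestors of f746151: {0dcac53, 0f5c2ee, 17b281c, 1ccc9a7, 38a78ec, 5a455d1, 62374dc, d2c1df0, e1981e1, f1d71f0, f746151}.
Common ancestors: {0dcac53, 0f5c2ee, 17b281c, 1ccc9a7, 38a78ec, 5a455d1, 62374dc, d2c1df0, e1981e1, f1d71f0}.
Among these, 0f5c2ee is not an ancestor of any other common ancestor — it is the merge base.

0f5c2ee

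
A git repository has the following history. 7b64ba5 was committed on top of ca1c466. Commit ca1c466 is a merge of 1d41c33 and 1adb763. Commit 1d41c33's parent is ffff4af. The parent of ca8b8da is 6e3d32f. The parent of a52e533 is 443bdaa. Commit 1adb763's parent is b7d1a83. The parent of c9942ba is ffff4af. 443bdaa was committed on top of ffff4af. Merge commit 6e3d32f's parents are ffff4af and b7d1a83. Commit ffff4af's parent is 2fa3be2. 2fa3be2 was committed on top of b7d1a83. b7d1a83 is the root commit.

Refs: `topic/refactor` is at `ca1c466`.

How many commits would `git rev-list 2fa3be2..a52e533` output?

3

Reachable from a52e533: {2fa3be2, 443bdaa, a52e533, b7d1a83, ffff4af}.
Reachable from 2fa3be2: {2fa3be2, b7d1a83}.
In a52e533's history but not 2fa3be2's: {443bdaa, a52e533, ffff4af} — 3 commits.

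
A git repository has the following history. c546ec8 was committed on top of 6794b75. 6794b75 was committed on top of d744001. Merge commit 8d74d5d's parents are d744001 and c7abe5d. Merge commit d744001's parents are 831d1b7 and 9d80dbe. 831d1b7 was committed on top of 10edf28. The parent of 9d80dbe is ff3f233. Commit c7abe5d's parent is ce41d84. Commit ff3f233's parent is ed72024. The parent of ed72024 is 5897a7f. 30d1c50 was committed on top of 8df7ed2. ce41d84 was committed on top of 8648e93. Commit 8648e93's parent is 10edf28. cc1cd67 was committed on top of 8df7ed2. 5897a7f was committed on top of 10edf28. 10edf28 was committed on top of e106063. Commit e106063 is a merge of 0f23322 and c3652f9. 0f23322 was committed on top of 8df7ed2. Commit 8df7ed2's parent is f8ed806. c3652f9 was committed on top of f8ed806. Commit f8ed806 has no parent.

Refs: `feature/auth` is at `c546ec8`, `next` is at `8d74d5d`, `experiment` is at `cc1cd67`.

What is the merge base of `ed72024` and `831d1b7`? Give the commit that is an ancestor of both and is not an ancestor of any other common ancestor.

10edf28

Ancestors of ed72024: {0f23322, 10edf28, 5897a7f, 8df7ed2, c3652f9, e106063, ed72024, f8ed806}.
Ancestors of 831d1b7: {0f23322, 10edf28, 831d1b7, 8df7ed2, c3652f9, e106063, f8ed806}.
Common ancestors: {0f23322, 10edf28, 8df7ed2, c3652f9, e106063, f8ed806}.
Among these, 10edf28 is not an ancestor of any other common ancestor — it is the merge base.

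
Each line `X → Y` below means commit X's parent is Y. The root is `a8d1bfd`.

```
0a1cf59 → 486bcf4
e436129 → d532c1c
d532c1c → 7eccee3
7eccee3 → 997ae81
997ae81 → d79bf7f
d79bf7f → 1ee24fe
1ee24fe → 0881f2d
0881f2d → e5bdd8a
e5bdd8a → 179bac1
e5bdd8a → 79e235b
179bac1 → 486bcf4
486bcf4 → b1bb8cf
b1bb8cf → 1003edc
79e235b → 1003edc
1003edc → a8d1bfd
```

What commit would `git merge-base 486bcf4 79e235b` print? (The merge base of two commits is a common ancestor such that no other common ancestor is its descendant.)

1003edc

Ancestors of 486bcf4: {1003edc, 486bcf4, a8d1bfd, b1bb8cf}.
Ancestors of 79e235b: {1003edc, 79e235b, a8d1bfd}.
Common ancestors: {1003edc, a8d1bfd}.
Among these, 1003edc is not an ancestor of any other common ancestor — it is the merge base.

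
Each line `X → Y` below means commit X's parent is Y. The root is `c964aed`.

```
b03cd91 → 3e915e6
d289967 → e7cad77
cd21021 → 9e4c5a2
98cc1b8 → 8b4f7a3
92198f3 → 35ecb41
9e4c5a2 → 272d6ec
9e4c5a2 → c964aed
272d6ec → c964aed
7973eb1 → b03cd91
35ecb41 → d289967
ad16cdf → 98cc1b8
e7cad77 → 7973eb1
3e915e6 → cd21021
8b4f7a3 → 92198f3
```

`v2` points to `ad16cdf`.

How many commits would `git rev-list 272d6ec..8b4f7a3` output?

Reachable from 8b4f7a3: {272d6ec, 35ecb41, 3e915e6, 7973eb1, 8b4f7a3, 92198f3, 9e4c5a2, b03cd91, c964aed, cd21021, d289967, e7cad77}.
Reachable from 272d6ec: {272d6ec, c964aed}.
In 8b4f7a3's history but not 272d6ec's: {35ecb41, 3e915e6, 7973eb1, 8b4f7a3, 92198f3, 9e4c5a2, b03cd91, cd21021, d289967, e7cad77} — 10 commits.

10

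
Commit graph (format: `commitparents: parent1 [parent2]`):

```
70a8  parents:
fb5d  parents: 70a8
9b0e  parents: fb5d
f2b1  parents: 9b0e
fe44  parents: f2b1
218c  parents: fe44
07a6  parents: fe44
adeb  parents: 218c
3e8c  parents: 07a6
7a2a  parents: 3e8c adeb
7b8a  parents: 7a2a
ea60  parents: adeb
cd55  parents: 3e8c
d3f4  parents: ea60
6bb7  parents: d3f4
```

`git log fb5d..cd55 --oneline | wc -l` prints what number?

6

Reachable from cd55: {07a6, 3e8c, 70a8, 9b0e, cd55, f2b1, fb5d, fe44}.
Reachable from fb5d: {70a8, fb5d}.
In cd55's history but not fb5d's: {07a6, 3e8c, 9b0e, cd55, f2b1, fe44} — 6 commits.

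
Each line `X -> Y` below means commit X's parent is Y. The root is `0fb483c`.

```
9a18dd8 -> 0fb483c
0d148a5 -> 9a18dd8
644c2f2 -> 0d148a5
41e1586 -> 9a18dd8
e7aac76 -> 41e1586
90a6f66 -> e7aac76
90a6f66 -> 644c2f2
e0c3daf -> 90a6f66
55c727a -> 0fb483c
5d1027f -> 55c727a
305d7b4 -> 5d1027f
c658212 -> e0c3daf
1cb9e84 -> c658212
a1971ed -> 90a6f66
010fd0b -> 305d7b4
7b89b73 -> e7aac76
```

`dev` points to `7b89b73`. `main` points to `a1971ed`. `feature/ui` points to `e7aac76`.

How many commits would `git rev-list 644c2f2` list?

Walking parent pointers from 644c2f2: reachable set = {0d148a5, 0fb483c, 644c2f2, 9a18dd8}.
That is 4 commits.

4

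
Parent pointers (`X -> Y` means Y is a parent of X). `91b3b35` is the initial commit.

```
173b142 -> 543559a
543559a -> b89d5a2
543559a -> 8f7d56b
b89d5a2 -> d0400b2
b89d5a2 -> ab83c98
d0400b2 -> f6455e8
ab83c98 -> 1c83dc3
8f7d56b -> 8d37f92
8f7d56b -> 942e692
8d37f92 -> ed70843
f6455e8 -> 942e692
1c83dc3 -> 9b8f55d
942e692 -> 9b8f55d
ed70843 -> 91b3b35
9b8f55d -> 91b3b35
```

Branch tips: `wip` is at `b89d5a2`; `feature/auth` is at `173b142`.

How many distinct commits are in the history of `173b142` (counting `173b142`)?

13

Walking parent pointers from 173b142: reachable set = {173b142, 1c83dc3, 543559a, 8d37f92, 8f7d56b, 91b3b35, 942e692, 9b8f55d, ab83c98, b89d5a2, d0400b2, ed70843, f6455e8}.
That is 13 commits.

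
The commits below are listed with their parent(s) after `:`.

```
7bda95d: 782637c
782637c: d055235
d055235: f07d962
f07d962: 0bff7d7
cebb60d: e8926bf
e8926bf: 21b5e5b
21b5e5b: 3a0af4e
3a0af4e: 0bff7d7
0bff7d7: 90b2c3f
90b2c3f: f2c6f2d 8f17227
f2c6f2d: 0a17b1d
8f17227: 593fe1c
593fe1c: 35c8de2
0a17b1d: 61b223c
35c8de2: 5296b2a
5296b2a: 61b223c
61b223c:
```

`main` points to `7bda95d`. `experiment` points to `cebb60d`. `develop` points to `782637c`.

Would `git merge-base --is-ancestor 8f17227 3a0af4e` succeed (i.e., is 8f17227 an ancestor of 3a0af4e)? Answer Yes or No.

Ancestors of 3a0af4e (commits reachable by following parents): {0a17b1d, 0bff7d7, 35c8de2, 3a0af4e, 5296b2a, 593fe1c, 61b223c, 8f17227, 90b2c3f, f2c6f2d}.
8f17227 is in that set, so it is an ancestor of 3a0af4e.

Yes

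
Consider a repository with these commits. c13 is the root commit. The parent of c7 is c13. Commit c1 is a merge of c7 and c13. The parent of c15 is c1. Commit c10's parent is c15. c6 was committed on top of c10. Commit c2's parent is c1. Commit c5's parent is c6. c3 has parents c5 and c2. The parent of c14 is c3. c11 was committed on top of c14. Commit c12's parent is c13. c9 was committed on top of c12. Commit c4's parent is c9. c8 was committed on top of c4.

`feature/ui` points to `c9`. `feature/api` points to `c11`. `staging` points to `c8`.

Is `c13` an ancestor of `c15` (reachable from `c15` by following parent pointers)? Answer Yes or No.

Yes

Ancestors of c15 (commits reachable by following parents): {c1, c13, c15, c7}.
c13 is in that set, so it is an ancestor of c15.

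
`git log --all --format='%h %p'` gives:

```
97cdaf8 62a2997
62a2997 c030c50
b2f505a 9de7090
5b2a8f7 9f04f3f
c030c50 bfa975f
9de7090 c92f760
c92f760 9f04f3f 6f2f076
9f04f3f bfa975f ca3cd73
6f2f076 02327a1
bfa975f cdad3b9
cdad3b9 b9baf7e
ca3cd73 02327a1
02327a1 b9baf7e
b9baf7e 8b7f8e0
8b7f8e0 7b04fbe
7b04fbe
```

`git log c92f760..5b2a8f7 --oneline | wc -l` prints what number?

Reachable from 5b2a8f7: {02327a1, 5b2a8f7, 7b04fbe, 8b7f8e0, 9f04f3f, b9baf7e, bfa975f, ca3cd73, cdad3b9}.
Reachable from c92f760: {02327a1, 6f2f076, 7b04fbe, 8b7f8e0, 9f04f3f, b9baf7e, bfa975f, c92f760, ca3cd73, cdad3b9}.
In 5b2a8f7's history but not c92f760's: {5b2a8f7} — 1 commit.

1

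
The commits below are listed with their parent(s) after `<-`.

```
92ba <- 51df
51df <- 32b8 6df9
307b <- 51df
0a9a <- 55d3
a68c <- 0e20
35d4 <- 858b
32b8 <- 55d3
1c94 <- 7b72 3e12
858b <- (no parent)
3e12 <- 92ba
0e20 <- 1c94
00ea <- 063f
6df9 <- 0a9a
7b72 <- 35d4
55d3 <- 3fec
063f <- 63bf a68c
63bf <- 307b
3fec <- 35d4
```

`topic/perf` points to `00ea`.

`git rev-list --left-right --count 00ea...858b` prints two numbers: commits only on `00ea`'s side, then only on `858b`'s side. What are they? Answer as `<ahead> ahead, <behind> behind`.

17 ahead, 0 behind

Reachable from 00ea: {00ea, 063f, 0a9a, 0e20, 1c94, 307b, 32b8, 35d4, 3e12, 3fec, 51df, 55d3, 63bf, 6df9, 7b72, 858b, 92ba, a68c}.
Reachable from 858b: {858b}.
Only in 00ea's history (ahead): {00ea, 063f, 0a9a, 0e20, 1c94, 307b, 32b8, 35d4, 3e12, 3fec, 51df, 55d3, 63bf, 6df9, 7b72, 92ba, a68c} — 17.
Only in 858b's history (behind): {} — 0.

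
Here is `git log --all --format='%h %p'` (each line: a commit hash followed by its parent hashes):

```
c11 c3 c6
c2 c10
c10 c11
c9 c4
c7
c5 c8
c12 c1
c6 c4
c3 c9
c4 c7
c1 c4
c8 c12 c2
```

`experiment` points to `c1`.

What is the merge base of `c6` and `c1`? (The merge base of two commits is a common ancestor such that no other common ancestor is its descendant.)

Ancestors of c6: {c4, c6, c7}.
Ancestors of c1: {c1, c4, c7}.
Common ancestors: {c4, c7}.
Among these, c4 is not an ancestor of any other common ancestor — it is the merge base.

c4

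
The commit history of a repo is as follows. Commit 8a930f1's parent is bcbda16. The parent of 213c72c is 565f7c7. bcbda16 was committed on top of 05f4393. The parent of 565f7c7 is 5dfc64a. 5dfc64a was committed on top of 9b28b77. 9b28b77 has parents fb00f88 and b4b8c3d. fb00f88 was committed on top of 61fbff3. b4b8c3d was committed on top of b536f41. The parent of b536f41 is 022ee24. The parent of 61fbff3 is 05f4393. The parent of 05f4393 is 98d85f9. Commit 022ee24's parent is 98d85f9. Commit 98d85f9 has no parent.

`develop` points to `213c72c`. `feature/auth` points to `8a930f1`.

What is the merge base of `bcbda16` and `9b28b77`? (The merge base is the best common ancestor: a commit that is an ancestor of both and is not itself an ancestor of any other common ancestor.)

05f4393

Ancestors of bcbda16: {05f4393, 98d85f9, bcbda16}.
Ancestors of 9b28b77: {022ee24, 05f4393, 61fbff3, 98d85f9, 9b28b77, b4b8c3d, b536f41, fb00f88}.
Common ancestors: {05f4393, 98d85f9}.
Among these, 05f4393 is not an ancestor of any other common ancestor — it is the merge base.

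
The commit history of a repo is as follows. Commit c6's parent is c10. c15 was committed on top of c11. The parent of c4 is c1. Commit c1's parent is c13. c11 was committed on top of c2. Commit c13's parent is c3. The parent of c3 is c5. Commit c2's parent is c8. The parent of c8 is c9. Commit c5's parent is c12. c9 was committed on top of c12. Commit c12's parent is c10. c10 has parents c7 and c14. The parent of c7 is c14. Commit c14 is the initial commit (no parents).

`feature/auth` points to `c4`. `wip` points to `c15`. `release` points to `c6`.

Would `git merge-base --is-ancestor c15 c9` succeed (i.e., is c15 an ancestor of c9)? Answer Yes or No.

No

Ancestors of c9: {c10, c12, c14, c7, c9}.
c15 is not in that set, so it is not an ancestor of c9.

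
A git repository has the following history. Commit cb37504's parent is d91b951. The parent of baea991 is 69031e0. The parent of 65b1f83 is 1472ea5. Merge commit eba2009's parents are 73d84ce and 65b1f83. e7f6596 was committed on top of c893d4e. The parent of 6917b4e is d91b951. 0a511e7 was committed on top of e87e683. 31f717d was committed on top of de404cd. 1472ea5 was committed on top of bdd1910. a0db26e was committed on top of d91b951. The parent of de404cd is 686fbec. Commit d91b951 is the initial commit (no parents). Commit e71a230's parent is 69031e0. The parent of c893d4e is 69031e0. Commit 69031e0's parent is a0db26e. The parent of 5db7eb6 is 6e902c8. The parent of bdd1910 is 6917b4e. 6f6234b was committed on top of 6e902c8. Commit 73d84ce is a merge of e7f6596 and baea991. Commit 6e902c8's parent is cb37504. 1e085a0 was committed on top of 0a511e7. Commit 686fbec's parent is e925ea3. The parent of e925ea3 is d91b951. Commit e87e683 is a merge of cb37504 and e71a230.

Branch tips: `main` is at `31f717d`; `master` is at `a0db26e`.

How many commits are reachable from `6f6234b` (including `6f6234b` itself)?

4

Walking parent pointers from 6f6234b: reachable set = {6e902c8, 6f6234b, cb37504, d91b951}.
That is 4 commits.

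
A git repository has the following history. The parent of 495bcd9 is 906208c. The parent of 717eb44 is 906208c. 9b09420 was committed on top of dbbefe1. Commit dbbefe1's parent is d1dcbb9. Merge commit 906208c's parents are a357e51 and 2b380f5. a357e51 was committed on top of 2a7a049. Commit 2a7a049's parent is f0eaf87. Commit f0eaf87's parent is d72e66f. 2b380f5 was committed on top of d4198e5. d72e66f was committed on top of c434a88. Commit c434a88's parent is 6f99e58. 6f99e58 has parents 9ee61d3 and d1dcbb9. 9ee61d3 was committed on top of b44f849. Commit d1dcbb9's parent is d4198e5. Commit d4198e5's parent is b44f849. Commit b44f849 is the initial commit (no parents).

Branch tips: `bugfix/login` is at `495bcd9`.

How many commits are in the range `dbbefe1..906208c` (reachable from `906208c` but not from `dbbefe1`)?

Reachable from 906208c: {2a7a049, 2b380f5, 6f99e58, 906208c, 9ee61d3, a357e51, b44f849, c434a88, d1dcbb9, d4198e5, d72e66f, f0eaf87}.
Reachable from dbbefe1: {b44f849, d1dcbb9, d4198e5, dbbefe1}.
In 906208c's history but not dbbefe1's: {2a7a049, 2b380f5, 6f99e58, 906208c, 9ee61d3, a357e51, c434a88, d72e66f, f0eaf87} — 9 commits.

9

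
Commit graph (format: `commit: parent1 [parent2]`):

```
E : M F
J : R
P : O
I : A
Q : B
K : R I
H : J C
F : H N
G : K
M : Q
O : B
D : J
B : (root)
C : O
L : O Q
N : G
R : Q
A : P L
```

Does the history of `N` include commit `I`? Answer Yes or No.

Ancestors of N (commits reachable by following parents): {A, B, G, I, K, L, N, O, P, Q, R}.
I is in that set, so it is an ancestor of N.

Yes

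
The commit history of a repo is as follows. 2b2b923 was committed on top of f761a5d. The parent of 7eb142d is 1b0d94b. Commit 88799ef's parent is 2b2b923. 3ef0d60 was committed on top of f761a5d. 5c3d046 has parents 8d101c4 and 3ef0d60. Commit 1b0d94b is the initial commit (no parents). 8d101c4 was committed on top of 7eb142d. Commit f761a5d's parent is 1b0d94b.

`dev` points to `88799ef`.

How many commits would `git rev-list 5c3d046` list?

Walking parent pointers from 5c3d046: reachable set = {1b0d94b, 3ef0d60, 5c3d046, 7eb142d, 8d101c4, f761a5d}.
That is 6 commits.

6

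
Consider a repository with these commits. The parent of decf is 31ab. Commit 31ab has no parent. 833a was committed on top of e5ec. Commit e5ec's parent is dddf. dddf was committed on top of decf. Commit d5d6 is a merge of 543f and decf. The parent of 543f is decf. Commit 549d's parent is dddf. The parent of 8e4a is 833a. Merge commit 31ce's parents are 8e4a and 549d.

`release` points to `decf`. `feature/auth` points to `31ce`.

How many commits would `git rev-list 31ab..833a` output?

Reachable from 833a: {31ab, 833a, dddf, decf, e5ec}.
Reachable from 31ab: {31ab}.
In 833a's history but not 31ab's: {833a, dddf, decf, e5ec} — 4 commits.

4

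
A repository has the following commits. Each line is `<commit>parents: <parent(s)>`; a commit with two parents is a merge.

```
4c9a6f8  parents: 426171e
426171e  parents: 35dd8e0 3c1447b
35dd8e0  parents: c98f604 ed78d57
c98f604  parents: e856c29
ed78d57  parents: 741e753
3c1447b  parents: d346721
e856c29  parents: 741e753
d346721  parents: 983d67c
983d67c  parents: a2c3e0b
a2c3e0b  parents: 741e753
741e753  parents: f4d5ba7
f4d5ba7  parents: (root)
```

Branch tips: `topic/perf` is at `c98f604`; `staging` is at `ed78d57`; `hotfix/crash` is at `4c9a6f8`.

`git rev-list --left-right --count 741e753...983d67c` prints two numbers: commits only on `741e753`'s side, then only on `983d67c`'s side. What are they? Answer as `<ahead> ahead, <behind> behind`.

0 ahead, 2 behind

Reachable from 741e753: {741e753, f4d5ba7}.
Reachable from 983d67c: {741e753, 983d67c, a2c3e0b, f4d5ba7}.
Only in 741e753's history (ahead): {} — 0.
Only in 983d67c's history (behind): {983d67c, a2c3e0b} — 2.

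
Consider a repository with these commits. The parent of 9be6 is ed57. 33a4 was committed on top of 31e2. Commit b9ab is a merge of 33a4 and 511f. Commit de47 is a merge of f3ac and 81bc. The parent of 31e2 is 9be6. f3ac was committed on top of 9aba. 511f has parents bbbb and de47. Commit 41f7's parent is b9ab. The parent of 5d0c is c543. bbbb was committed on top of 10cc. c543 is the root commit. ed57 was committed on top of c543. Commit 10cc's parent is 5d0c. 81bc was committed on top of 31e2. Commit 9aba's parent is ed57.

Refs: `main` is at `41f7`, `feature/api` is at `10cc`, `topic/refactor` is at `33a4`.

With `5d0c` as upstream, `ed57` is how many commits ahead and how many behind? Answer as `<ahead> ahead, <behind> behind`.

1 ahead, 1 behind

Reachable from ed57: {c543, ed57}.
Reachable from 5d0c: {5d0c, c543}.
Only in ed57's history (ahead): {ed57} — 1.
Only in 5d0c's history (behind): {5d0c} — 1.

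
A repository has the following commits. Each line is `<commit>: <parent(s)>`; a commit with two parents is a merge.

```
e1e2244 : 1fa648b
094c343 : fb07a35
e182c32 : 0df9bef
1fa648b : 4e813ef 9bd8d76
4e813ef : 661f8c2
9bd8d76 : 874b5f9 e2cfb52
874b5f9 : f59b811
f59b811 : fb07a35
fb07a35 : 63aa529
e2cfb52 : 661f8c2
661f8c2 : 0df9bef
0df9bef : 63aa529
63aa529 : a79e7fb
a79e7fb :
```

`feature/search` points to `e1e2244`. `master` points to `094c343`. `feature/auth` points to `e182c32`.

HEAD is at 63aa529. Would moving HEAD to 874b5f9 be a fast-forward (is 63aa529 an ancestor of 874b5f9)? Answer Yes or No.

Yes

A fast-forward from 63aa529 to 874b5f9 is possible iff 63aa529 is an ancestor of 874b5f9.
Ancestors of 874b5f9: {63aa529, 874b5f9, a79e7fb, f59b811, fb07a35}.
63aa529 is among them, so fast-forward is possible.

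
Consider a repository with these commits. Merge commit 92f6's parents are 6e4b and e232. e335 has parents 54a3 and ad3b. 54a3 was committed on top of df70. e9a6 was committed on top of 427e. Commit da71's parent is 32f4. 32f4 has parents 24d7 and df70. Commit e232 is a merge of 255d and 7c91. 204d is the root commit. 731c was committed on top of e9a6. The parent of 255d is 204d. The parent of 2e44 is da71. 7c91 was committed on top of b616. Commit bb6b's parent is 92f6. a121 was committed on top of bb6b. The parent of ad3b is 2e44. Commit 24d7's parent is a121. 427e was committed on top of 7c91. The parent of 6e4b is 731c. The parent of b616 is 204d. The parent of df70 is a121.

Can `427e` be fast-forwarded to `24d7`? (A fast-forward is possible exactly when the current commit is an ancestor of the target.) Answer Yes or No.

Yes

A fast-forward from 427e to 24d7 is possible iff 427e is an ancestor of 24d7.
Ancestors of 24d7: {204d, 24d7, 255d, 427e, 6e4b, 731c, 7c91, 92f6, a121, b616, bb6b, e232, e9a6}.
427e is among them, so fast-forward is possible.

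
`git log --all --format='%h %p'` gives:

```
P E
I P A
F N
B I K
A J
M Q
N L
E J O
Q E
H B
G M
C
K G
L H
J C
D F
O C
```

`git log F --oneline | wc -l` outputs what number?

16

Walking parent pointers from F: reachable set = {A, B, C, E, F, G, H, I, J, K, L, M, N, O, P, Q}.
That is 16 commits.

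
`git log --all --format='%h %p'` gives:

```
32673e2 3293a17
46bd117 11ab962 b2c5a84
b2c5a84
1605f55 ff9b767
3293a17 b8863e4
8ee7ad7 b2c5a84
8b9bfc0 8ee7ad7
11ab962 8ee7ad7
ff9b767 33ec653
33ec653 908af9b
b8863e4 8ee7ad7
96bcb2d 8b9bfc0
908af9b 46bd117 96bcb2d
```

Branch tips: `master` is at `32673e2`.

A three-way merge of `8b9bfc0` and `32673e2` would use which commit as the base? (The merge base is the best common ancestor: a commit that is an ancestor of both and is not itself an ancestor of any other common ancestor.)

8ee7ad7

Ancestors of 8b9bfc0: {8b9bfc0, 8ee7ad7, b2c5a84}.
Ancestors of 32673e2: {32673e2, 3293a17, 8ee7ad7, b2c5a84, b8863e4}.
Common ancestors: {8ee7ad7, b2c5a84}.
Among these, 8ee7ad7 is not an ancestor of any other common ancestor — it is the merge base.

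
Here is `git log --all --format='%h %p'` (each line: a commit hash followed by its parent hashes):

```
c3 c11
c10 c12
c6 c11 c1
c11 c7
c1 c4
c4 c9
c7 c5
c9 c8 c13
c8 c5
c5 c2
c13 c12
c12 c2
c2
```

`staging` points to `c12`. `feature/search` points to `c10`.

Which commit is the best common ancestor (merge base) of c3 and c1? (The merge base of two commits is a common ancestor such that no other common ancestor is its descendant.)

Ancestors of c3: {c11, c2, c3, c5, c7}.
Ancestors of c1: {c1, c12, c13, c2, c4, c5, c8, c9}.
Common ancestors: {c2, c5}.
Among these, c5 is not an ancestor of any other common ancestor — it is the merge base.

c5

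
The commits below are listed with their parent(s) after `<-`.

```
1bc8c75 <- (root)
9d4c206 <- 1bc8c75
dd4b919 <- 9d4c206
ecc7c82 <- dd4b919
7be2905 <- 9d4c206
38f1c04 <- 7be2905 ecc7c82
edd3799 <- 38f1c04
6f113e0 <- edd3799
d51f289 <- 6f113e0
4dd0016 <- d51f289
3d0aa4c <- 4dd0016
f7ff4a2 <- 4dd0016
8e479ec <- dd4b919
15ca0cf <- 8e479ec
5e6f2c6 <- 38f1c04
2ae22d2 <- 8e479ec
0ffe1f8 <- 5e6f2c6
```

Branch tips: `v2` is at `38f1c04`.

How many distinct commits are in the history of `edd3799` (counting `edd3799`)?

Walking parent pointers from edd3799: reachable set = {1bc8c75, 38f1c04, 7be2905, 9d4c206, dd4b919, ecc7c82, edd3799}.
That is 7 commits.

7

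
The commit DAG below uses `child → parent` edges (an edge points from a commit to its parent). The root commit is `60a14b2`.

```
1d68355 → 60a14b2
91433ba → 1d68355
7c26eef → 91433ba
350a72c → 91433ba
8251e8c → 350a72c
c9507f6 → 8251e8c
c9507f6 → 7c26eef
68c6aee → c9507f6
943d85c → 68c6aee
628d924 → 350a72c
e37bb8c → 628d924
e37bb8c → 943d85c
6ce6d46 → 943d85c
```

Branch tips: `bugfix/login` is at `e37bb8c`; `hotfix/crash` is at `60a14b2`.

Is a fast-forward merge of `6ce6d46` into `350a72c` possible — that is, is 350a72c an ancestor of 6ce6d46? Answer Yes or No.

A fast-forward from 350a72c to 6ce6d46 is possible iff 350a72c is an ancestor of 6ce6d46.
Ancestors of 6ce6d46: {1d68355, 350a72c, 60a14b2, 68c6aee, 6ce6d46, 7c26eef, 8251e8c, 91433ba, 943d85c, c9507f6}.
350a72c is among them, so fast-forward is possible.

Yes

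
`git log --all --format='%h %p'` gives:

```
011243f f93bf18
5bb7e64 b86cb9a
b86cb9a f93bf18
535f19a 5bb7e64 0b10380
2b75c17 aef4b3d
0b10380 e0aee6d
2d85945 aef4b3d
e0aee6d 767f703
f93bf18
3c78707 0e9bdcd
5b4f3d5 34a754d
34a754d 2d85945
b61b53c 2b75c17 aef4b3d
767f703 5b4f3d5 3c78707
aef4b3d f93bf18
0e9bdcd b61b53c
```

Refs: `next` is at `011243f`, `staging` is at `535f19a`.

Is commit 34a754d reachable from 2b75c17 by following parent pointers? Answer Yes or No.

Ancestors of 2b75c17: {2b75c17, aef4b3d, f93bf18}.
34a754d is not in that set, so it is not an ancestor of 2b75c17.

No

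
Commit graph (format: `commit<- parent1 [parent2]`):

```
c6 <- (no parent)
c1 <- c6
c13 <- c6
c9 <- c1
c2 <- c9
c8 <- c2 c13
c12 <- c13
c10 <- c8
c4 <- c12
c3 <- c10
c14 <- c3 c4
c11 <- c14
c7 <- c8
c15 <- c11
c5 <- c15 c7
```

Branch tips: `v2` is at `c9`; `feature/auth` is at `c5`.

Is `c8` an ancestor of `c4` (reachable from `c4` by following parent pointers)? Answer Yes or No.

Ancestors of c4: {c12, c13, c4, c6}.
c8 is not in that set, so it is not an ancestor of c4.

No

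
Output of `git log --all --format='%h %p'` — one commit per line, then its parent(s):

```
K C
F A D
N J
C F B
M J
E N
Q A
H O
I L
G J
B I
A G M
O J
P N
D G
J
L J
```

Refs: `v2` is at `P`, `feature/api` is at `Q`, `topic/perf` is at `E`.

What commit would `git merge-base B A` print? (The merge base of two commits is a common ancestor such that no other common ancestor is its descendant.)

Ancestors of B: {B, I, J, L}.
Ancestors of A: {A, G, J, M}.
Common ancestors: {J}.
The only common ancestor is J, so it is the merge base.

J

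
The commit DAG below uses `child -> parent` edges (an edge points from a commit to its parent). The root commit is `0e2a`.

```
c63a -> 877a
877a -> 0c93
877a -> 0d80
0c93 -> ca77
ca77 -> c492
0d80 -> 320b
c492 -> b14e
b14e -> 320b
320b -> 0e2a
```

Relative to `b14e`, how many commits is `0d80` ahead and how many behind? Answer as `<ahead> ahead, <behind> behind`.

1 ahead, 1 behind

Reachable from 0d80: {0d80, 0e2a, 320b}.
Reachable from b14e: {0e2a, 320b, b14e}.
Only in 0d80's history (ahead): {0d80} — 1.
Only in b14e's history (behind): {b14e} — 1.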